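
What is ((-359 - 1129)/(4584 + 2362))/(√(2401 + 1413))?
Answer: -372*√3814/6623011 ≈ -0.0034688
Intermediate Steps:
((-359 - 1129)/(4584 + 2362))/(√(2401 + 1413)) = (-1488/6946)/(√3814) = (-1488*1/6946)*(√3814/3814) = -372*√3814/6623011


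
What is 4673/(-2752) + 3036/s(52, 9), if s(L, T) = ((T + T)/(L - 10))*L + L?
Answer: 7006943/178880 ≈ 39.171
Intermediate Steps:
s(L, T) = L + 2*L*T/(-10 + L) (s(L, T) = ((2*T)/(-10 + L))*L + L = (2*T/(-10 + L))*L + L = 2*L*T/(-10 + L) + L = L + 2*L*T/(-10 + L))
4673/(-2752) + 3036/s(52, 9) = 4673/(-2752) + 3036/((52*(-10 + 52 + 2*9)/(-10 + 52))) = 4673*(-1/2752) + 3036/((52*(-10 + 52 + 18)/42)) = -4673/2752 + 3036/((52*(1/42)*60)) = -4673/2752 + 3036/(520/7) = -4673/2752 + 3036*(7/520) = -4673/2752 + 5313/130 = 7006943/178880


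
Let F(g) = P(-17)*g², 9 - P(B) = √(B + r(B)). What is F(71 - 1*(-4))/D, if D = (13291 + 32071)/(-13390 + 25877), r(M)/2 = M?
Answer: 632154375/45362 - 70239375*I*√51/45362 ≈ 13936.0 - 11058.0*I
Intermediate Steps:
r(M) = 2*M
P(B) = 9 - √3*√B (P(B) = 9 - √(B + 2*B) = 9 - √(3*B) = 9 - √3*√B)
F(g) = g²*(9 - I*√51) (F(g) = (9 - √3*√(-17))*g² = (9 - √3*I*√17)*g² = (9 - I*√51)*g² = g²*(9 - I*√51))
D = 45362/12487 ≈ 3.6327
F(71 - 1*(-4))/D = ((71 - 1*(-4))²*(9 - I*√51))/(45362/12487) = ((71 + 4)²*(9 - I*√51))*(12487/45362) = (75²*(9 - I*√51))*(12487/45362) = (5625*(9 - I*√51))*(12487/45362) = (50625 - 5625*I*√51)*(12487/45362) = 632154375/45362 - 70239375*I*√51/45362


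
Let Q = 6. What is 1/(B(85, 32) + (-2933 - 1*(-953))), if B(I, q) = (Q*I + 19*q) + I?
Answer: -1/777 ≈ -0.0012870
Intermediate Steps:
B(I, q) = 7*I + 19*q (B(I, q) = (6*I + 19*q) + I = 7*I + 19*q)
1/(B(85, 32) + (-2933 - 1*(-953))) = 1/((7*85 + 19*32) + (-2933 - 1*(-953))) = 1/((595 + 608) + (-2933 + 953)) = 1/(1203 - 1980) = 1/(-777) = -1/777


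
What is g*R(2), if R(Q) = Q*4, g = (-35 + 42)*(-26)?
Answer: -1456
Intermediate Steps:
g = -182 (g = 7*(-26) = -182)
R(Q) = 4*Q
g*R(2) = -728*2 = -182*8 = -1456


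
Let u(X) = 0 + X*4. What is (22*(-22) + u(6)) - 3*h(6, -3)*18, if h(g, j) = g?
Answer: -784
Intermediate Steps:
u(X) = 4*X (u(X) = 0 + 4*X = 4*X)
(22*(-22) + u(6)) - 3*h(6, -3)*18 = (22*(-22) + 4*6) - 3*6*18 = (-484 + 24) - 18*18 = -460 - 1*324 = -460 - 324 = -784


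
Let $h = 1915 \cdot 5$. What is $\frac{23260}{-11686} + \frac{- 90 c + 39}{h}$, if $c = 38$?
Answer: $- \frac{131112433}{55946725} \approx -2.3435$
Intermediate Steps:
$h = 9575$
$\frac{23260}{-11686} + \frac{- 90 c + 39}{h} = \frac{23260}{-11686} + \frac{\left(-90\right) 38 + 39}{9575} = 23260 \left(- \frac{1}{11686}\right) + \left(-3420 + 39\right) \frac{1}{9575} = - \frac{11630}{5843} - \frac{3381}{9575} = - \frac{131112433}{55946725}$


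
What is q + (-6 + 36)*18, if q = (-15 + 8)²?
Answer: 589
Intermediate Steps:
q = 49 (q = (-7)² = 49)
q + (-6 + 36)*18 = 49 + (-6 + 36)*18 = 49 + 30*18 = 49 + 540 = 589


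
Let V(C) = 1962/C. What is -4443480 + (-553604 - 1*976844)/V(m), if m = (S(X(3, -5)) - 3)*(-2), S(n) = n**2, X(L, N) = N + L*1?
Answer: -4357523432/981 ≈ -4.4419e+6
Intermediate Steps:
X(L, N) = L + N (X(L, N) = N + L = L + N)
m = -2 (m = ((3 - 5)**2 - 3)*(-2) = ((-2)**2 - 3)*(-2) = (4 - 3)*(-2) = 1*(-2) = -2)
-4443480 + (-553604 - 1*976844)/V(m) = -4443480 + (-553604 - 1*976844)/((1962/(-2))) = -4443480 + (-553604 - 976844)/((1962*(-1/2))) = -4443480 - 1530448/(-981) = -4443480 - 1530448*(-1/981) = -4443480 + 1530448/981 = -4357523432/981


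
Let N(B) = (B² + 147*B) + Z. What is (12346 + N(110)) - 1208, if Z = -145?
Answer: 39263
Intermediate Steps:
N(B) = -145 + B² + 147*B (N(B) = (B² + 147*B) - 145 = -145 + B² + 147*B)
(12346 + N(110)) - 1208 = (12346 + (-145 + 110² + 147*110)) - 1208 = (12346 + (-145 + 12100 + 16170)) - 1208 = (12346 + 28125) - 1208 = 40471 - 1208 = 39263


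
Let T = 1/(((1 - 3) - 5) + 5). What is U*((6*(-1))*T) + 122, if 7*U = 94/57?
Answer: 16320/133 ≈ 122.71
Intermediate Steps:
U = 94/399 (U = (94/57)/7 = (94*(1/57))/7 = (⅐)*(94/57) = 94/399 ≈ 0.23559)
T = -½ (T = 1/((-2 - 5) + 5) = 1/(-7 + 5) = 1/(-2) = -½ ≈ -0.50000)
U*((6*(-1))*T) + 122 = 94*((6*(-1))*(-½))/399 + 122 = 94*(-6*(-½))/399 + 122 = (94/399)*3 + 122 = 94/133 + 122 = 16320/133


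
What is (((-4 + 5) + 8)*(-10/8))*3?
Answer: -135/4 ≈ -33.750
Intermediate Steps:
(((-4 + 5) + 8)*(-10/8))*3 = ((1 + 8)*(-10*⅛))*3 = (9*(-5/4))*3 = -45/4*3 = -135/4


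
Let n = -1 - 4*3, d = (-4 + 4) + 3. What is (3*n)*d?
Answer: -117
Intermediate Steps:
d = 3 (d = 0 + 3 = 3)
n = -13 (n = -1 - 12 = -13)
(3*n)*d = (3*(-13))*3 = -39*3 = -117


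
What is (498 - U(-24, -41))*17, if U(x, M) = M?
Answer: 9163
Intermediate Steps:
(498 - U(-24, -41))*17 = (498 - 1*(-41))*17 = (498 + 41)*17 = 539*17 = 9163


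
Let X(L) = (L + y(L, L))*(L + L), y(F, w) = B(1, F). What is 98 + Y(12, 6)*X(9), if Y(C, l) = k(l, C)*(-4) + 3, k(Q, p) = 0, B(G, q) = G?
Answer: 638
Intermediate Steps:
Y(C, l) = 3 (Y(C, l) = 0*(-4) + 3 = 0 + 3 = 3)
y(F, w) = 1
X(L) = 2*L*(1 + L) (X(L) = (L + 1)*(L + L) = (1 + L)*(2*L) = 2*L*(1 + L))
98 + Y(12, 6)*X(9) = 98 + 3*(2*9*(1 + 9)) = 98 + 3*(2*9*10) = 98 + 3*180 = 98 + 540 = 638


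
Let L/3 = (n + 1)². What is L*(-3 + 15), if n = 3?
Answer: 576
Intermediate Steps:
L = 48 (L = 3*(3 + 1)² = 3*4² = 3*16 = 48)
L*(-3 + 15) = 48*(-3 + 15) = 48*12 = 576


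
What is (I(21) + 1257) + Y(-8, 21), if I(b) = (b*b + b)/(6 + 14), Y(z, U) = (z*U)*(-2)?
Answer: 16161/10 ≈ 1616.1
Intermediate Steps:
Y(z, U) = -2*U*z (Y(z, U) = (U*z)*(-2) = -2*U*z)
I(b) = b/20 + b²/20 (I(b) = (b² + b)/20 = (b + b²)*(1/20) = b/20 + b²/20)
(I(21) + 1257) + Y(-8, 21) = ((1/20)*21*(1 + 21) + 1257) - 2*21*(-8) = ((1/20)*21*22 + 1257) + 336 = (231/10 + 1257) + 336 = 12801/10 + 336 = 16161/10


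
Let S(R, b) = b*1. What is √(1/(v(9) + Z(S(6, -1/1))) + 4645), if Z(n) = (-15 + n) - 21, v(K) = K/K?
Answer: √167219/6 ≈ 68.154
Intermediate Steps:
S(R, b) = b
v(K) = 1
Z(n) = -36 + n
√(1/(v(9) + Z(S(6, -1/1))) + 4645) = √(1/(1 + (-36 - 1/1)) + 4645) = √(1/(1 + (-36 - 1*1)) + 4645) = √(1/(1 + (-36 - 1)) + 4645) = √(1/(1 - 37) + 4645) = √(1/(-36) + 4645) = √(-1/36 + 4645) = √(167219/36) = √167219/6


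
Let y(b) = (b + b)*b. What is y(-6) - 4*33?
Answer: -60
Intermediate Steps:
y(b) = 2*b² (y(b) = (2*b)*b = 2*b²)
y(-6) - 4*33 = 2*(-6)² - 4*33 = 2*36 - 132 = 72 - 132 = -60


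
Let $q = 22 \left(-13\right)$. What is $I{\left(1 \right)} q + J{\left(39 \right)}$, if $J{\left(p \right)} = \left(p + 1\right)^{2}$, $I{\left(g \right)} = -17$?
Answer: $6462$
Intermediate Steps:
$q = -286$
$J{\left(p \right)} = \left(1 + p\right)^{2}$
$I{\left(1 \right)} q + J{\left(39 \right)} = \left(-17\right) \left(-286\right) + \left(1 + 39\right)^{2} = 4862 + 40^{2} = 4862 + 1600 = 6462$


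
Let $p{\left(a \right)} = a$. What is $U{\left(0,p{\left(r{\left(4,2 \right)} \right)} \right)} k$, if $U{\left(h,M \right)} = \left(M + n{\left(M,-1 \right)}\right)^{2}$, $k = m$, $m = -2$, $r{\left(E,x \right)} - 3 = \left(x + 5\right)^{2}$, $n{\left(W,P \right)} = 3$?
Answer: $-6050$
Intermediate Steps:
$r{\left(E,x \right)} = 3 + \left(5 + x\right)^{2}$ ($r{\left(E,x \right)} = 3 + \left(x + 5\right)^{2} = 3 + \left(5 + x\right)^{2}$)
$k = -2$
$U{\left(h,M \right)} = \left(3 + M\right)^{2}$ ($U{\left(h,M \right)} = \left(M + 3\right)^{2} = \left(3 + M\right)^{2}$)
$U{\left(0,p{\left(r{\left(4,2 \right)} \right)} \right)} k = \left(3 + \left(3 + \left(5 + 2\right)^{2}\right)\right)^{2} \left(-2\right) = \left(3 + \left(3 + 7^{2}\right)\right)^{2} \left(-2\right) = \left(3 + \left(3 + 49\right)\right)^{2} \left(-2\right) = \left(3 + 52\right)^{2} \left(-2\right) = 55^{2} \left(-2\right) = 3025 \left(-2\right) = -6050$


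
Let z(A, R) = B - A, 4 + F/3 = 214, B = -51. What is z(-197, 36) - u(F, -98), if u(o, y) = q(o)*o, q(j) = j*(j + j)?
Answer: -500093854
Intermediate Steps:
q(j) = 2*j² (q(j) = j*(2*j) = 2*j²)
F = 630 (F = -12 + 3*214 = -12 + 642 = 630)
u(o, y) = 2*o³ (u(o, y) = (2*o²)*o = 2*o³)
z(A, R) = -51 - A
z(-197, 36) - u(F, -98) = (-51 - 1*(-197)) - 2*630³ = (-51 + 197) - 2*250047000 = 146 - 1*500094000 = 146 - 500094000 = -500093854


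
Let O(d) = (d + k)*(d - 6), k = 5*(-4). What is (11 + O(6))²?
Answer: 121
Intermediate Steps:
k = -20
O(d) = (-20 + d)*(-6 + d) (O(d) = (d - 20)*(d - 6) = (-20 + d)*(-6 + d))
(11 + O(6))² = (11 + (120 + 6² - 26*6))² = (11 + (120 + 36 - 156))² = (11 + 0)² = 11² = 121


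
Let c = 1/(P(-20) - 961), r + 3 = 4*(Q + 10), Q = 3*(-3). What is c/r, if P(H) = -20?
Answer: -1/981 ≈ -0.0010194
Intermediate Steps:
Q = -9
r = 1 (r = -3 + 4*(-9 + 10) = -3 + 4*1 = -3 + 4 = 1)
c = -1/981 (c = 1/(-20 - 961) = 1/(-981) = -1/981 ≈ -0.0010194)
c/r = -1/981/1 = -1/981*1 = -1/981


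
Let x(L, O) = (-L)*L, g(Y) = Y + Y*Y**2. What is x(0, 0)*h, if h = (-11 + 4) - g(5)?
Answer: 0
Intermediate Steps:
g(Y) = Y + Y**3
x(L, O) = -L**2
h = -137 (h = (-11 + 4) - (5 + 5**3) = -7 - (5 + 125) = -7 - 1*130 = -7 - 130 = -137)
x(0, 0)*h = -1*0**2*(-137) = -1*0*(-137) = 0*(-137) = 0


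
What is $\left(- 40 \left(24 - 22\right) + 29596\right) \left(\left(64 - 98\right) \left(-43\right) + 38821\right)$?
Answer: $1188993028$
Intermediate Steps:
$\left(- 40 \left(24 - 22\right) + 29596\right) \left(\left(64 - 98\right) \left(-43\right) + 38821\right) = \left(\left(-40\right) 2 + 29596\right) \left(\left(-34\right) \left(-43\right) + 38821\right) = \left(-80 + 29596\right) \left(1462 + 38821\right) = 29516 \cdot 40283 = 1188993028$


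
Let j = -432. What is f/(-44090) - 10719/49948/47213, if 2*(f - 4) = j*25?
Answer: 6362173604597/51986407099580 ≈ 0.12238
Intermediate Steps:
f = -5396 (f = 4 + (-432*25)/2 = 4 + (½)*(-10800) = 4 - 5400 = -5396)
f/(-44090) - 10719/49948/47213 = -5396/(-44090) - 10719/49948/47213 = -5396*(-1/44090) - 10719*1/49948*(1/47213) = 2698/22045 - 10719/49948*1/47213 = 2698/22045 - 10719/2358194924 = 6362173604597/51986407099580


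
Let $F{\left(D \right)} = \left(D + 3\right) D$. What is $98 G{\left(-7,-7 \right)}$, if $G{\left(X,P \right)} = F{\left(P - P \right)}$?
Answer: $0$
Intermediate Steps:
$F{\left(D \right)} = D \left(3 + D\right)$ ($F{\left(D \right)} = \left(3 + D\right) D = D \left(3 + D\right)$)
$G{\left(X,P \right)} = 0$ ($G{\left(X,P \right)} = \left(P - P\right) \left(3 + \left(P - P\right)\right) = 0 \left(3 + 0\right) = 0 \cdot 3 = 0$)
$98 G{\left(-7,-7 \right)} = 98 \cdot 0 = 0$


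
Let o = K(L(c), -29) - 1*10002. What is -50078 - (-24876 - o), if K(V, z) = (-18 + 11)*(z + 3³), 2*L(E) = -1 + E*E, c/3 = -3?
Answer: -35190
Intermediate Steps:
c = -9 (c = 3*(-3) = -9)
L(E) = -½ + E²/2 (L(E) = (-1 + E*E)/2 = (-1 + E²)/2 = -½ + E²/2)
K(V, z) = -189 - 7*z (K(V, z) = -7*(z + 27) = -7*(27 + z) = -189 - 7*z)
o = -9988 (o = (-189 - 7*(-29)) - 1*10002 = (-189 + 203) - 10002 = 14 - 10002 = -9988)
-50078 - (-24876 - o) = -50078 - (-24876 - 1*(-9988)) = -50078 - (-24876 + 9988) = -50078 - 1*(-14888) = -50078 + 14888 = -35190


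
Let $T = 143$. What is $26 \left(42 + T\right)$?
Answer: $4810$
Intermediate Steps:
$26 \left(42 + T\right) = 26 \left(42 + 143\right) = 26 \cdot 185 = 4810$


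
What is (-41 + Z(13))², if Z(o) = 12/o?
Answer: 271441/169 ≈ 1606.2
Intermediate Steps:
(-41 + Z(13))² = (-41 + 12/13)² = (-521/13)² = 271441/169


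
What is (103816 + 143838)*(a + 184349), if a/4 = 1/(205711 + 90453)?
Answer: 307302238355340/6731 ≈ 4.5655e+10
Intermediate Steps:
a = 1/74041 (a = 4/(205711 + 90453) = 4/296164 = 4*(1/296164) = 1/74041 ≈ 1.3506e-5)
(103816 + 143838)*(a + 184349) = (103816 + 143838)*(1/74041 + 184349) = 247654*(13649384310/74041) = 307302238355340/6731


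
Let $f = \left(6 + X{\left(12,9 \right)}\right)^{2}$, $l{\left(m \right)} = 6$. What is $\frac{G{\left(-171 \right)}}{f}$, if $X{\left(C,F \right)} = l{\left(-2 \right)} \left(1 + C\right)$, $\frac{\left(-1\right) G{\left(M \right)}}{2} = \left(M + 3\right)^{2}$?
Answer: $-8$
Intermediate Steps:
$G{\left(M \right)} = - 2 \left(3 + M\right)^{2}$ ($G{\left(M \right)} = - 2 \left(M + 3\right)^{2} = - 2 \left(3 + M\right)^{2}$)
$X{\left(C,F \right)} = 6 + 6 C$ ($X{\left(C,F \right)} = 6 \left(1 + C\right) = 6 + 6 C$)
$f = 7056$ ($f = \left(6 + \left(6 + 6 \cdot 12\right)\right)^{2} = \left(6 + \left(6 + 72\right)\right)^{2} = \left(6 + 78\right)^{2} = 84^{2} = 7056$)
$\frac{G{\left(-171 \right)}}{f} = \frac{\left(-2\right) \left(3 - 171\right)^{2}}{7056} = - 2 \left(-168\right)^{2} \cdot \frac{1}{7056} = \left(-2\right) 28224 \cdot \frac{1}{7056} = \left(-56448\right) \frac{1}{7056} = -8$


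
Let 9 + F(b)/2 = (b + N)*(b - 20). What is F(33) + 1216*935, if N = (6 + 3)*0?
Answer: 1137800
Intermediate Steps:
N = 0 (N = 9*0 = 0)
F(b) = -18 + 2*b*(-20 + b) (F(b) = -18 + 2*((b + 0)*(b - 20)) = -18 + 2*(b*(-20 + b)) = -18 + 2*b*(-20 + b))
F(33) + 1216*935 = (-18 - 40*33 + 2*33**2) + 1216*935 = (-18 - 1320 + 2*1089) + 1136960 = (-18 - 1320 + 2178) + 1136960 = 840 + 1136960 = 1137800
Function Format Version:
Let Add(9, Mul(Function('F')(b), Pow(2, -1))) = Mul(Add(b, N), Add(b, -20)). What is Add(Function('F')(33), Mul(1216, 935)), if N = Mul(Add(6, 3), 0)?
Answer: 1137800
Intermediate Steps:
N = 0 (N = Mul(9, 0) = 0)
Function('F')(b) = Add(-18, Mul(2, b, Add(-20, b))) (Function('F')(b) = Add(-18, Mul(2, Mul(Add(b, 0), Add(b, -20)))) = Add(-18, Mul(2, Mul(b, Add(-20, b)))) = Add(-18, Mul(2, b, Add(-20, b))))
Add(Function('F')(33), Mul(1216, 935)) = Add(Add(-18, Mul(-40, 33), Mul(2, Pow(33, 2))), Mul(1216, 935)) = Add(Add(-18, -1320, Mul(2, 1089)), 1136960) = Add(Add(-18, -1320, 2178), 1136960) = Add(840, 1136960) = 1137800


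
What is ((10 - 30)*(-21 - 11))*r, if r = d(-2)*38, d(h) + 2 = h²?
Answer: 48640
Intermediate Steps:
d(h) = -2 + h²
r = 76 (r = (-2 + (-2)²)*38 = (-2 + 4)*38 = 2*38 = 76)
((10 - 30)*(-21 - 11))*r = ((10 - 30)*(-21 - 11))*76 = -20*(-32)*76 = 640*76 = 48640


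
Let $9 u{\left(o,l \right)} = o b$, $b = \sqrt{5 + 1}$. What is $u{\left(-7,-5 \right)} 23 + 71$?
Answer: $71 - \frac{161 \sqrt{6}}{9} \approx 27.181$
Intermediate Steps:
$b = \sqrt{6} \approx 2.4495$
$u{\left(o,l \right)} = \frac{o \sqrt{6}}{9}$
$u{\left(-7,-5 \right)} 23 + 71 = \frac{1}{9} \left(-7\right) \sqrt{6} \cdot 23 + 71 = - \frac{7 \sqrt{6}}{9} \cdot 23 + 71 = - \frac{161 \sqrt{6}}{9} + 71 = 71 - \frac{161 \sqrt{6}}{9}$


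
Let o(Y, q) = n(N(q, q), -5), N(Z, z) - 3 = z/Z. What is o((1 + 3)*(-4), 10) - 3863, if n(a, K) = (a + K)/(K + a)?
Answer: -3862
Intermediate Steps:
N(Z, z) = 3 + z/Z
n(a, K) = 1 (n(a, K) = (K + a)/(K + a) = 1)
o(Y, q) = 1
o((1 + 3)*(-4), 10) - 3863 = 1 - 3863 = -3862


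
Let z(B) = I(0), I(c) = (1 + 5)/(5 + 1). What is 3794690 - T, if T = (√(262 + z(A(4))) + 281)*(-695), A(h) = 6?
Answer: 3989985 + 695*√263 ≈ 4.0013e+6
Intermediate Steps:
I(c) = 1 (I(c) = 6/6 = 6*(⅙) = 1)
z(B) = 1
T = -195295 - 695*√263 (T = (√(262 + 1) + 281)*(-695) = (√263 + 281)*(-695) = (281 + √263)*(-695) = -195295 - 695*√263 ≈ -2.0657e+5)
3794690 - T = 3794690 - (-195295 - 695*√263) = 3794690 + (195295 + 695*√263) = 3989985 + 695*√263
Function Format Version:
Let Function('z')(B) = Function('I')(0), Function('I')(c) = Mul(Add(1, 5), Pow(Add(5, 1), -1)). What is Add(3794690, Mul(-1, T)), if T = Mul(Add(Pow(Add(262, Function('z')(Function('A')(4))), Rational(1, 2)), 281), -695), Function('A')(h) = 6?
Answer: Add(3989985, Mul(695, Pow(263, Rational(1, 2)))) ≈ 4.0013e+6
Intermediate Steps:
Function('I')(c) = 1 (Function('I')(c) = Mul(6, Pow(6, -1)) = Mul(6, Rational(1, 6)) = 1)
Function('z')(B) = 1
T = Add(-195295, Mul(-695, Pow(263, Rational(1, 2)))) (T = Mul(Add(Pow(Add(262, 1), Rational(1, 2)), 281), -695) = Mul(Add(Pow(263, Rational(1, 2)), 281), -695) = Mul(Add(281, Pow(263, Rational(1, 2))), -695) = Add(-195295, Mul(-695, Pow(263, Rational(1, 2)))) ≈ -2.0657e+5)
Add(3794690, Mul(-1, T)) = Add(3794690, Mul(-1, Add(-195295, Mul(-695, Pow(263, Rational(1, 2)))))) = Add(3794690, Add(195295, Mul(695, Pow(263, Rational(1, 2))))) = Add(3989985, Mul(695, Pow(263, Rational(1, 2))))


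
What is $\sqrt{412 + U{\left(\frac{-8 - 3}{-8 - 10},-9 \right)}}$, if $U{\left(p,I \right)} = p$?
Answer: $\frac{\sqrt{14854}}{6} \approx 20.313$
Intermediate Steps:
$\sqrt{412 + U{\left(\frac{-8 - 3}{-8 - 10},-9 \right)}} = \sqrt{412 + \frac{-8 - 3}{-8 - 10}} = \sqrt{412 - \frac{11}{-18}} = \sqrt{412 - - \frac{11}{18}} = \sqrt{412 + \frac{11}{18}} = \sqrt{\frac{7427}{18}} = \frac{\sqrt{14854}}{6}$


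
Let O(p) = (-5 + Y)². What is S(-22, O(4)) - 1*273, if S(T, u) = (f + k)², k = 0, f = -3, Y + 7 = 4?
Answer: -264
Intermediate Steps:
Y = -3 (Y = -7 + 4 = -3)
O(p) = 64 (O(p) = (-5 - 3)² = (-8)² = 64)
S(T, u) = 9 (S(T, u) = (-3 + 0)² = (-3)² = 9)
S(-22, O(4)) - 1*273 = 9 - 1*273 = 9 - 273 = -264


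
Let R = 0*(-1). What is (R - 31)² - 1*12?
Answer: 949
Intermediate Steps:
R = 0
(R - 31)² - 1*12 = (0 - 31)² - 1*12 = (-31)² - 12 = 961 - 12 = 949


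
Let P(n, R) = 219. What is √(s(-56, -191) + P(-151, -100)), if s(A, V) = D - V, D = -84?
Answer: √326 ≈ 18.055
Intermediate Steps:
s(A, V) = -84 - V
√(s(-56, -191) + P(-151, -100)) = √((-84 - 1*(-191)) + 219) = √((-84 + 191) + 219) = √(107 + 219) = √326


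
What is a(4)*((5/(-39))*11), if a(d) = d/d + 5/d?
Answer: -165/52 ≈ -3.1731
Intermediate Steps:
a(d) = 1 + 5/d
a(4)*((5/(-39))*11) = ((5 + 4)/4)*((5/(-39))*11) = ((1/4)*9)*((5*(-1/39))*11) = 9*(-5/39*11)/4 = (9/4)*(-55/39) = -165/52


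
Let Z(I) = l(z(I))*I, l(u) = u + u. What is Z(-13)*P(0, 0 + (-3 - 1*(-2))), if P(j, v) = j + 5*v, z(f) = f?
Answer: -1690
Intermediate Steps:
l(u) = 2*u
Z(I) = 2*I**2 (Z(I) = (2*I)*I = 2*I**2)
Z(-13)*P(0, 0 + (-3 - 1*(-2))) = (2*(-13)**2)*(0 + 5*(0 + (-3 - 1*(-2)))) = (2*169)*(0 + 5*(0 + (-3 + 2))) = 338*(0 + 5*(0 - 1)) = 338*(0 + 5*(-1)) = 338*(0 - 5) = 338*(-5) = -1690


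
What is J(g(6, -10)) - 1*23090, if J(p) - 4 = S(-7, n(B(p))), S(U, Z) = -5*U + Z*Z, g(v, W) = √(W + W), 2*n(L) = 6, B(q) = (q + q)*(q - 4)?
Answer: -23042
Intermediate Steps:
B(q) = 2*q*(-4 + q) (B(q) = (2*q)*(-4 + q) = 2*q*(-4 + q))
n(L) = 3 (n(L) = (½)*6 = 3)
g(v, W) = √2*√W (g(v, W) = √(2*W) = √2*√W)
S(U, Z) = Z² - 5*U (S(U, Z) = -5*U + Z² = Z² - 5*U)
J(p) = 48 (J(p) = 4 + (3² - 5*(-7)) = 4 + (9 + 35) = 4 + 44 = 48)
J(g(6, -10)) - 1*23090 = 48 - 1*23090 = 48 - 23090 = -23042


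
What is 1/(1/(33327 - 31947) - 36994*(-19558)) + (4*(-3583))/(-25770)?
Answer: 3577516299774416/6432639883901385 ≈ 0.55615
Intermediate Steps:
1/(1/(33327 - 31947) - 36994*(-19558)) + (4*(-3583))/(-25770) = -1/19558/(1/1380 - 36994) - 14332*(-1/25770) = -1/19558/(1/1380 - 36994) + 7166/12885 = -1/19558/(-51051719/1380) + 7166/12885 = -1380/51051719*(-1/19558) + 7166/12885 = 690/499234760101 + 7166/12885 = 3577516299774416/6432639883901385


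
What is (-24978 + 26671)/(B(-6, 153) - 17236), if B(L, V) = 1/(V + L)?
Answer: -248871/2533691 ≈ -0.098225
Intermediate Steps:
B(L, V) = 1/(L + V)
(-24978 + 26671)/(B(-6, 153) - 17236) = (-24978 + 26671)/(1/(-6 + 153) - 17236) = 1693/(1/147 - 17236) = 1693/(-2533691/147) = 1693*(-147/2533691) = -248871/2533691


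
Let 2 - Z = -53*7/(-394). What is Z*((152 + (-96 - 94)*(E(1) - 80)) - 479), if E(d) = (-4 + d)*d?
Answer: 6439731/394 ≈ 16345.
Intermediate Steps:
E(d) = d*(-4 + d)
Z = 417/394 (Z = 2 - (-53*7)/(-394) = 2 - (-371)*(-1)/394 = 2 - 1*371/394 = 2 - 371/394 = 417/394 ≈ 1.0584)
Z*((152 + (-96 - 94)*(E(1) - 80)) - 479) = 417*((152 + (-96 - 94)*(1*(-4 + 1) - 80)) - 479)/394 = 417*((152 - 190*(1*(-3) - 80)) - 479)/394 = 417*((152 - 190*(-3 - 80)) - 479)/394 = 417*((152 - 190*(-83)) - 479)/394 = 417*((152 + 15770) - 479)/394 = 417*(15922 - 479)/394 = (417/394)*15443 = 6439731/394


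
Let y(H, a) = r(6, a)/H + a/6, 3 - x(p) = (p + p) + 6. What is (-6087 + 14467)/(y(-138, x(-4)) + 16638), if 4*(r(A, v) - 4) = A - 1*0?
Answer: 770960/1530769 ≈ 0.50364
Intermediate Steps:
x(p) = -3 - 2*p (x(p) = 3 - ((p + p) + 6) = 3 - (2*p + 6) = 3 - (6 + 2*p) = 3 + (-6 - 2*p) = -3 - 2*p)
r(A, v) = 4 + A/4 (r(A, v) = 4 + (A - 1*0)/4 = 4 + (A + 0)/4 = 4 + A/4)
y(H, a) = a/6 + 11/(2*H) (y(H, a) = (4 + (¼)*6)/H + a/6 = (4 + 3/2)/H + a*(⅙) = 11/(2*H) + a/6 = a/6 + 11/(2*H))
(-6087 + 14467)/(y(-138, x(-4)) + 16638) = (-6087 + 14467)/((⅙)*(33 - 138*(-3 - 2*(-4)))/(-138) + 16638) = 8380/((⅙)*(-1/138)*(33 - 138*(-3 + 8)) + 16638) = 8380/((⅙)*(-1/138)*(33 - 138*5) + 16638) = 8380/((⅙)*(-1/138)*(33 - 690) + 16638) = 8380/((⅙)*(-1/138)*(-657) + 16638) = 8380/(73/92 + 16638) = 8380/(1530769/92) = 8380*(92/1530769) = 770960/1530769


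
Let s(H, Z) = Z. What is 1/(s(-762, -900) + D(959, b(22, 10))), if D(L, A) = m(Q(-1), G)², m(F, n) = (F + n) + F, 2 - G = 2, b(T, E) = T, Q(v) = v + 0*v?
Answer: -1/896 ≈ -0.0011161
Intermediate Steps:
Q(v) = v (Q(v) = v + 0 = v)
G = 0 (G = 2 - 1*2 = 2 - 2 = 0)
m(F, n) = n + 2*F
D(L, A) = 4 (D(L, A) = (0 + 2*(-1))² = (0 - 2)² = (-2)² = 4)
1/(s(-762, -900) + D(959, b(22, 10))) = 1/(-900 + 4) = 1/(-896) = -1/896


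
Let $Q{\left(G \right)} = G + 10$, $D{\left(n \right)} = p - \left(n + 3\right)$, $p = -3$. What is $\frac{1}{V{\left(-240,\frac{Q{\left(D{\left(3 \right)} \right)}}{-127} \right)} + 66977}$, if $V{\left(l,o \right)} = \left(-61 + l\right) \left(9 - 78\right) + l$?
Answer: $\frac{1}{87506} \approx 1.1428 \cdot 10^{-5}$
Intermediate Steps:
$D{\left(n \right)} = -6 - n$ ($D{\left(n \right)} = -3 - \left(n + 3\right) = -3 - \left(3 + n\right) = -6 - n$)
$Q{\left(G \right)} = 10 + G$
$V{\left(l,o \right)} = 4209 - 68 l$ ($V{\left(l,o \right)} = \left(-61 + l\right) \left(-69\right) + l = \left(4209 - 69 l\right) + l = 4209 - 68 l$)
$\frac{1}{V{\left(-240,\frac{Q{\left(D{\left(3 \right)} \right)}}{-127} \right)} + 66977} = \frac{1}{\left(4209 - -16320\right) + 66977} = \frac{1}{\left(4209 + 16320\right) + 66977} = \frac{1}{20529 + 66977} = \frac{1}{87506}$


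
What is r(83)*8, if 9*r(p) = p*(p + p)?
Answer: 110224/9 ≈ 12247.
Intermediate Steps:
r(p) = 2*p²/9 (r(p) = (p*(p + p))/9 = (p*(2*p))/9 = (2*p²)/9 = 2*p²/9)
r(83)*8 = ((2/9)*83²)*8 = ((2/9)*6889)*8 = (13778/9)*8 = 110224/9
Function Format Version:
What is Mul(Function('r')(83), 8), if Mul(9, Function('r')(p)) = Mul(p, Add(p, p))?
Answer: Rational(110224, 9) ≈ 12247.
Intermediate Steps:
Function('r')(p) = Mul(Rational(2, 9), Pow(p, 2)) (Function('r')(p) = Mul(Rational(1, 9), Mul(p, Add(p, p))) = Mul(Rational(1, 9), Mul(p, Mul(2, p))) = Mul(Rational(1, 9), Mul(2, Pow(p, 2))) = Mul(Rational(2, 9), Pow(p, 2)))
Mul(Function('r')(83), 8) = Mul(Mul(Rational(2, 9), Pow(83, 2)), 8) = Mul(Mul(Rational(2, 9), 6889), 8) = Mul(Rational(13778, 9), 8) = Rational(110224, 9)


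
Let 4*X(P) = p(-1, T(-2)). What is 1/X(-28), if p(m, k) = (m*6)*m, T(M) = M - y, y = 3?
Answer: 2/3 ≈ 0.66667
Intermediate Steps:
T(M) = -3 + M (T(M) = M - 1*3 = M - 3 = -3 + M)
p(m, k) = 6*m**2 (p(m, k) = (6*m)*m = 6*m**2)
X(P) = 3/2 (X(P) = (6*(-1)**2)/4 = (6*1)/4 = (1/4)*6 = 3/2)
1/X(-28) = 1/(3/2) = 2/3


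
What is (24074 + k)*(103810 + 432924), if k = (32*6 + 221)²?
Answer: 104471515962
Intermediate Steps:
k = 170569 (k = (192 + 221)² = 413² = 170569)
(24074 + k)*(103810 + 432924) = (24074 + 170569)*(103810 + 432924) = 194643*536734 = 104471515962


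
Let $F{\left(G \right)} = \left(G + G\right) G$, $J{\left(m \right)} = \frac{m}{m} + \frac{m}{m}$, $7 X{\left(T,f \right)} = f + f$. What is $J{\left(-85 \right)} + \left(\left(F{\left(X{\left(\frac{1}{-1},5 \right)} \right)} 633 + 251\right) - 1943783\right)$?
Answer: $- \frac{95106370}{49} \approx -1.9409 \cdot 10^{6}$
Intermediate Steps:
$X{\left(T,f \right)} = \frac{2 f}{7}$ ($X{\left(T,f \right)} = \frac{f + f}{7} = \frac{2 f}{7}$)
$J{\left(m \right)} = 2$ ($J{\left(m \right)} = 1 + 1 = 2$)
$F{\left(G \right)} = 2 G^{2}$ ($F{\left(G \right)} = 2 G G = 2 G^{2}$)
$J{\left(-85 \right)} + \left(\left(F{\left(X{\left(\frac{1}{-1},5 \right)} \right)} 633 + 251\right) - 1943783\right) = 2 - \left(1943532 - 2 \left(\frac{2}{7} \cdot 5\right)^{2} \cdot 633\right) = 2 - \left(1943532 - 2 \left(\frac{10}{7}\right)^{2} \cdot 633\right) = 2 - \left(1943532 - 2 \cdot \frac{100}{49} \cdot 633\right) = 2 + \left(\left(\frac{200}{49} \cdot 633 + 251\right) - 1943783\right) = 2 + \left(\left(\frac{126600}{49} + 251\right) - 1943783\right) = 2 + \left(\frac{138899}{49} - 1943783\right) = 2 - \frac{95106468}{49} = - \frac{95106370}{49}$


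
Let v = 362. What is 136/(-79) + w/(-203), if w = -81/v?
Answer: -9987697/5805394 ≈ -1.7204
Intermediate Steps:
w = -81/362 ≈ -0.22376
136/(-79) + w/(-203) = 136/(-79) - 81/362/(-203) = 136*(-1/79) - 81/362*(-1/203) = -136/79 + 81/73486 = -9987697/5805394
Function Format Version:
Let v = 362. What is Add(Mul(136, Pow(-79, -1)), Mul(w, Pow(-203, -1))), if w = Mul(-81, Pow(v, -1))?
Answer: Rational(-9987697, 5805394) ≈ -1.7204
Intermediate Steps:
w = Rational(-81, 362) (w = Mul(-81, Pow(362, -1)) = Mul(-81, Rational(1, 362)) = Rational(-81, 362) ≈ -0.22376)
Add(Mul(136, Pow(-79, -1)), Mul(w, Pow(-203, -1))) = Add(Mul(136, Pow(-79, -1)), Mul(Rational(-81, 362), Pow(-203, -1))) = Add(Mul(136, Rational(-1, 79)), Mul(Rational(-81, 362), Rational(-1, 203))) = Add(Rational(-136, 79), Rational(81, 73486)) = Rational(-9987697, 5805394)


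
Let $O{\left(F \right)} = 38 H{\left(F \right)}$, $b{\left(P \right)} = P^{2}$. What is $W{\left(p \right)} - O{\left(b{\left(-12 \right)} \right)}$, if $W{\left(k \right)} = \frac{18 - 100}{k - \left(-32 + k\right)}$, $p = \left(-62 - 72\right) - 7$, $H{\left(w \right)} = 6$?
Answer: $- \frac{3689}{16} \approx -230.56$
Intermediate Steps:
$p = -141$ ($p = -134 - 7 = -141$)
$W{\left(k \right)} = - \frac{41}{16}$ ($W{\left(k \right)} = - \frac{82}{32} = \left(-82\right) \frac{1}{32} = - \frac{41}{16}$)
$O{\left(F \right)} = 228$ ($O{\left(F \right)} = 38 \cdot 6 = 228$)
$W{\left(p \right)} - O{\left(b{\left(-12 \right)} \right)} = - \frac{41}{16} - 228 = - \frac{3689}{16}$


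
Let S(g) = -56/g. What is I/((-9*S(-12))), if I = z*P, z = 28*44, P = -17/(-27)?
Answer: -1496/81 ≈ -18.469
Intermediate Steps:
P = 17/27 (P = -17*(-1/27) = 17/27 ≈ 0.62963)
z = 1232
I = 20944/27 (I = 1232*(17/27) = 20944/27 ≈ 775.70)
I/((-9*S(-12))) = 20944/(27*((-(-504)/(-12)))) = 20944/(27*((-(-504)*(-1)/12))) = 20944/(27*((-9*14/3))) = (20944/27)/(-42) = (20944/27)*(-1/42) = -1496/81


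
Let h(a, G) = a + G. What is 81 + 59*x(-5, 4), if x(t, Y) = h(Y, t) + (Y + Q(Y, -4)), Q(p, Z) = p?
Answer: 494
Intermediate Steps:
h(a, G) = G + a
x(t, Y) = t + 3*Y (x(t, Y) = (t + Y) + (Y + Y) = (Y + t) + 2*Y = t + 3*Y)
81 + 59*x(-5, 4) = 81 + 59*(-5 + 3*4) = 81 + 59*(-5 + 12) = 81 + 59*7 = 81 + 413 = 494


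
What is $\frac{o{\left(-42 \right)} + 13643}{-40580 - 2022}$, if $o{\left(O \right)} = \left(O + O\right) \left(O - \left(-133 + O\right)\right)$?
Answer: $- \frac{353}{6086} \approx -0.058002$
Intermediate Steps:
$o{\left(O \right)} = 266 O$ ($o{\left(O \right)} = 2 O 133 = 266 O$)
$\frac{o{\left(-42 \right)} + 13643}{-40580 - 2022} = \frac{266 \left(-42\right) + 13643}{-40580 - 2022} = \frac{-11172 + 13643}{-42602} = 2471 \left(- \frac{1}{42602}\right) = - \frac{353}{6086}$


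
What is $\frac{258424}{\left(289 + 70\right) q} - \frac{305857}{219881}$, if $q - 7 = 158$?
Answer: $\frac{38705088149}{13024651035} \approx 2.9717$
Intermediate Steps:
$q = 165$ ($q = 7 + 158 = 165$)
$\frac{258424}{\left(289 + 70\right) q} - \frac{305857}{219881} = \frac{258424}{\left(289 + 70\right) 165} - \frac{305857}{219881} = \frac{258424}{359 \cdot 165} - \frac{305857}{219881} = \frac{258424}{59235} - \frac{305857}{219881} = \frac{38705088149}{13024651035}$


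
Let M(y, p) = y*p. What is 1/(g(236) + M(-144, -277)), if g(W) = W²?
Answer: 1/95584 ≈ 1.0462e-5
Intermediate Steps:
M(y, p) = p*y
1/(g(236) + M(-144, -277)) = 1/(236² - 277*(-144)) = 1/(55696 + 39888) = 1/95584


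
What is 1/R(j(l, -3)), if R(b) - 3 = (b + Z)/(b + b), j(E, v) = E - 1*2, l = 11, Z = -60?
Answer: 6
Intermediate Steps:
j(E, v) = -2 + E (j(E, v) = E - 2 = -2 + E)
R(b) = 3 + (-60 + b)/(2*b) (R(b) = 3 + (b - 60)/(b + b) = 3 + (-60 + b)/((2*b)) = 3 + (-60 + b)*(1/(2*b)) = 3 + (-60 + b)/(2*b))
1/R(j(l, -3)) = 1/(7/2 - 30/(-2 + 11)) = 1/(7/2 - 30/9) = 1/(7/2 - 30*1/9) = 1/(7/2 - 10/3) = 1/(1/6) = 6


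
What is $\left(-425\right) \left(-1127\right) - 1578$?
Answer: $477397$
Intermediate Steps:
$\left(-425\right) \left(-1127\right) - 1578 = 478975 - 1578 = 477397$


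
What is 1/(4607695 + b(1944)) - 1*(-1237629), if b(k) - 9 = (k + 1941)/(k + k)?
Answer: 7390607612316387/5971585679 ≈ 1.2376e+6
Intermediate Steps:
b(k) = 9 + (1941 + k)/(2*k) (b(k) = 9 + (k + 1941)/(k + k) = 9 + (1941 + k)/((2*k)) = 9 + (1941 + k)*(1/(2*k)) = 9 + (1941 + k)/(2*k))
1/(4607695 + b(1944)) - 1*(-1237629) = 1/(4607695 + (½)*(1941 + 19*1944)/1944) - 1*(-1237629) = 1/(4607695 + (½)*(1/1944)*(1941 + 36936)) + 1237629 = 1/(4607695 + (½)*(1/1944)*38877) + 1237629 = 1/(4607695 + 12959/1296) + 1237629 = 1/(5971585679/1296) + 1237629 = 1296/5971585679 + 1237629 = 7390607612316387/5971585679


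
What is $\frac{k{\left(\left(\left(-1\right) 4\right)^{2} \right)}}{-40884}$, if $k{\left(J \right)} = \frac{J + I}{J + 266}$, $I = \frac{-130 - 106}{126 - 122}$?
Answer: $\frac{43}{11529288} \approx 3.7296 \cdot 10^{-6}$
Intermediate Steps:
$I = -59$ ($I = - \frac{236}{4} = \left(-236\right) \frac{1}{4} = -59$)
$k{\left(J \right)} = \frac{-59 + J}{266 + J}$ ($k{\left(J \right)} = \frac{J - 59}{J + 266} = \frac{-59 + J}{266 + J}$)
$\frac{k{\left(\left(\left(-1\right) 4\right)^{2} \right)}}{-40884} = \frac{\frac{1}{266 + \left(\left(-1\right) 4\right)^{2}} \left(-59 + \left(\left(-1\right) 4\right)^{2}\right)}{-40884} = \frac{-59 + \left(-4\right)^{2}}{266 + \left(-4\right)^{2}} \left(- \frac{1}{40884}\right) = \frac{-59 + 16}{266 + 16} \left(- \frac{1}{40884}\right) = \frac{1}{282} \left(-43\right) \left(- \frac{1}{40884}\right) = \left(- \frac{43}{282}\right) \left(- \frac{1}{40884}\right) = \frac{43}{11529288}$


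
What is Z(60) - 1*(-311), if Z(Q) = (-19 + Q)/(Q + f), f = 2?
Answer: 19323/62 ≈ 311.66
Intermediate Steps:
Z(Q) = (-19 + Q)/(2 + Q) (Z(Q) = (-19 + Q)/(Q + 2) = (-19 + Q)/(2 + Q))
Z(60) - 1*(-311) = (-19 + 60)/(2 + 60) - 1*(-311) = 41/62 + 311 = 19323/62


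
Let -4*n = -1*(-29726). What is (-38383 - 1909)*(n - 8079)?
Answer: 624949066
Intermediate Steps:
n = -14863/2 (n = -(-1)*(-29726)/4 = -1/4*29726 = -14863/2 ≈ -7431.5)
(-38383 - 1909)*(n - 8079) = (-38383 - 1909)*(-14863/2 - 8079) = -40292*(-31021/2) = 624949066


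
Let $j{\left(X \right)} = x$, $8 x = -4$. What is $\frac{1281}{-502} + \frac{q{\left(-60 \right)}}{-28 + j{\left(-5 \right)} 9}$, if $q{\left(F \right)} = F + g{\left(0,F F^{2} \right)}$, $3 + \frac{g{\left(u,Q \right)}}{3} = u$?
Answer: $- \frac{13989}{32630} \approx -0.42872$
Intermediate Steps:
$g{\left(u,Q \right)} = -9 + 3 u$
$q{\left(F \right)} = -9 + F$ ($q{\left(F \right)} = F + \left(-9 + 3 \cdot 0\right) = F + \left(-9 + 0\right) = F - 9 = -9 + F$)
$x = - \frac{1}{2}$ ($x = \frac{1}{8} \left(-4\right) = - \frac{1}{2} \approx -0.5$)
$j{\left(X \right)} = - \frac{1}{2}$
$\frac{1281}{-502} + \frac{q{\left(-60 \right)}}{-28 + j{\left(-5 \right)} 9} = \frac{1281}{-502} + \frac{-9 - 60}{-28 - \frac{9}{2}} = 1281 \left(- \frac{1}{502}\right) - \frac{69}{-28 - \frac{9}{2}} = - \frac{1281}{502} - \frac{69}{- \frac{65}{2}} = - \frac{1281}{502} - - \frac{138}{65} = - \frac{1281}{502} + \frac{138}{65} = - \frac{13989}{32630}$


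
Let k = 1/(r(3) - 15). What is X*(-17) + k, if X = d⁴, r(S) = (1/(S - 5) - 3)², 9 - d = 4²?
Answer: -448991/11 ≈ -40817.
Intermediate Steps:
d = -7 (d = 9 - 1*4² = 9 - 1*16 = 9 - 16 = -7)
r(S) = (-3 + 1/(-5 + S))² (r(S) = (1/(-5 + S) - 3)² = (-3 + 1/(-5 + S))²)
k = -4/11 (k = 1/((-16 + 3*3)²/(-5 + 3)² - 15) = 1/((-16 + 9)²/(-2)² - 15) = 1/((-7)²*(¼) - 15) = 1/(49*(¼) - 15) = 1/(49/4 - 15) = 1/(-11/4) = -4/11 ≈ -0.36364)
X = 2401 (X = (-7)⁴ = 2401)
X*(-17) + k = 2401*(-17) - 4/11 = -40817 - 4/11 = -448991/11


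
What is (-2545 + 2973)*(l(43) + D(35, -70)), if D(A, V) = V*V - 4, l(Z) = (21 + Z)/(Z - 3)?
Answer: 10480864/5 ≈ 2.0962e+6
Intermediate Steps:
l(Z) = (21 + Z)/(-3 + Z)
D(A, V) = -4 + V² (D(A, V) = V² - 4 = -4 + V²)
(-2545 + 2973)*(l(43) + D(35, -70)) = (-2545 + 2973)*((21 + 43)/(-3 + 43) + (-4 + (-70)²)) = 428*(64/40 + (-4 + 4900)) = 428*((1/40)*64 + 4896) = 428*(8/5 + 4896) = 428*(24488/5) = 10480864/5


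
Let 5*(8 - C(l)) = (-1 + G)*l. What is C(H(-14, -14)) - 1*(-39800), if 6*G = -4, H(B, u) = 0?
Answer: 39808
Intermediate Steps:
G = -⅔ (G = (⅙)*(-4) = -⅔ ≈ -0.66667)
C(l) = 8 + l/3 (C(l) = 8 - (-1 - ⅔)*l/5 = 8 - (-1)*l/3 = 8 + l/3)
C(H(-14, -14)) - 1*(-39800) = (8 + (⅓)*0) - 1*(-39800) = (8 + 0) + 39800 = 8 + 39800 = 39808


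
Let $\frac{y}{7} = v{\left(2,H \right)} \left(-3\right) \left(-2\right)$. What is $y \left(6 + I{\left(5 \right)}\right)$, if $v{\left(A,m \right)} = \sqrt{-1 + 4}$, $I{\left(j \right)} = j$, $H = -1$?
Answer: $462 \sqrt{3} \approx 800.21$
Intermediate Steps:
$v{\left(A,m \right)} = \sqrt{3}$
$y = 42 \sqrt{3}$ ($y = 7 \sqrt{3} \left(-3\right) \left(-2\right) = 7 - 3 \sqrt{3} \left(-2\right) = 7 \cdot 6 \sqrt{3} = 42 \sqrt{3} \approx 72.746$)
$y \left(6 + I{\left(5 \right)}\right) = 42 \sqrt{3} \left(6 + 5\right) = 42 \sqrt{3} \cdot 11 = 462 \sqrt{3}$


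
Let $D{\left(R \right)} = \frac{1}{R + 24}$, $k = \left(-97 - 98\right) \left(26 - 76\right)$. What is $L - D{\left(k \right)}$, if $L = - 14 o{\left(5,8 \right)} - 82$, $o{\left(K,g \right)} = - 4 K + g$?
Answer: $\frac{840563}{9774} \approx 86.0$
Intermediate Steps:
$o{\left(K,g \right)} = g - 4 K$
$k = 9750$ ($k = \left(-195\right) \left(-50\right) = 9750$)
$D{\left(R \right)} = \frac{1}{24 + R}$
$L = 86$ ($L = - 14 \left(8 - 20\right) - 82 = \left(-14\right) \left(-12\right) - 82 = 168 - 82 = 86$)
$L - D{\left(k \right)} = 86 - \frac{1}{24 + 9750} = 86 - \frac{1}{9774} = \frac{840563}{9774}$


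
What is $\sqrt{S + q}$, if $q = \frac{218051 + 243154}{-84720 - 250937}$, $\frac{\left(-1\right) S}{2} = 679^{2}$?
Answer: $\frac{i \sqrt{103887096548039903}}{335657} \approx 960.25 i$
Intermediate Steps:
$S = -922082$ ($S = - 2 \cdot 679^{2} = \left(-2\right) 461041 = -922082$)
$q = - \frac{461205}{335657}$ ($q = \frac{461205}{-335657} = 461205 \left(- \frac{1}{335657}\right) = - \frac{461205}{335657} \approx -1.374$)
$\sqrt{S + q} = \sqrt{-922082 - \frac{461205}{335657}} = \sqrt{- \frac{309503739079}{335657}} = \frac{i \sqrt{103887096548039903}}{335657}$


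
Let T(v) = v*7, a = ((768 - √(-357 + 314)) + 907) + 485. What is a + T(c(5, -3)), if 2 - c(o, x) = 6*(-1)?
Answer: 2216 - I*√43 ≈ 2216.0 - 6.5574*I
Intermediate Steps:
c(o, x) = 8 (c(o, x) = 2 - 6*(-1) = 2 - 1*(-6) = 2 + 6 = 8)
a = 2160 - I*√43 (a = ((768 - √(-43)) + 907) + 485 = ((768 - I*√43) + 907) + 485 = (1675 - I*√43) + 485 = 2160 - I*√43 ≈ 2160.0 - 6.5574*I)
T(v) = 7*v
a + T(c(5, -3)) = (2160 - I*√43) + 7*8 = (2160 - I*√43) + 56 = 2216 - I*√43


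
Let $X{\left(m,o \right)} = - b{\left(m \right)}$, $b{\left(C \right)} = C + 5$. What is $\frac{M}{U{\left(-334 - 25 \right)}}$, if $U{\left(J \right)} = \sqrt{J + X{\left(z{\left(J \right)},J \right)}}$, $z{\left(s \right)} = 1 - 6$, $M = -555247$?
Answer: $\frac{555247 i \sqrt{359}}{359} \approx 29305.0 i$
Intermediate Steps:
$b{\left(C \right)} = 5 + C$
$z{\left(s \right)} = -5$ ($z{\left(s \right)} = 1 - 6 = -5$)
$X{\left(m,o \right)} = -5 - m$ ($X{\left(m,o \right)} = - (5 + m) = -5 - m$)
$U{\left(J \right)} = \sqrt{J}$ ($U{\left(J \right)} = \sqrt{J - 0} = \sqrt{J + \left(-5 + 5\right)} = \sqrt{J + 0} = \sqrt{J}$)
$\frac{M}{U{\left(-334 - 25 \right)}} = - \frac{555247}{\sqrt{-334 - 25}} = - \frac{555247}{\sqrt{-359}} = - \frac{555247}{i \sqrt{359}} = - 555247 \left(- \frac{i \sqrt{359}}{359}\right) = \frac{555247 i \sqrt{359}}{359}$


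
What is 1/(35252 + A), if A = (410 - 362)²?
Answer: 1/37556 ≈ 2.6627e-5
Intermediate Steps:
A = 2304 (A = 48² = 2304)
1/(35252 + A) = 1/(35252 + 2304) = 1/37556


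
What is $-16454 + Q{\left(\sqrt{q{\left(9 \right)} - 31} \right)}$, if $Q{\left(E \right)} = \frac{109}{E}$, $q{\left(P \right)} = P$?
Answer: $-16454 - \frac{109 i \sqrt{22}}{22} \approx -16454.0 - 23.239 i$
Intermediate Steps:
$-16454 + Q{\left(\sqrt{q{\left(9 \right)} - 31} \right)} = -16454 + \frac{109}{\sqrt{9 - 31}} = -16454 + \frac{109}{\sqrt{-22}} = -16454 + \frac{109}{i \sqrt{22}} = -16454 + 109 \left(- \frac{i \sqrt{22}}{22}\right) = -16454 - \frac{109 i \sqrt{22}}{22}$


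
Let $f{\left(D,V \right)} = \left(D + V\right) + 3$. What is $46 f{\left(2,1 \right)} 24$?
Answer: $6624$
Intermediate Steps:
$f{\left(D,V \right)} = 3 + D + V$
$46 f{\left(2,1 \right)} 24 = 46 \left(3 + 2 + 1\right) 24 = 46 \cdot 6 \cdot 24 = 276 \cdot 24 = 6624$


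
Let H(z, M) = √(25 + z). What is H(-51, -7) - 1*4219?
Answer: -4219 + I*√26 ≈ -4219.0 + 5.099*I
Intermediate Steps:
H(-51, -7) - 1*4219 = √(25 - 51) - 1*4219 = √(-26) - 4219 = I*√26 - 4219 = -4219 + I*√26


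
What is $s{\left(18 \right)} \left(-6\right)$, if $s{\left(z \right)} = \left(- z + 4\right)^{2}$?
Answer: $-1176$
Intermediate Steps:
$s{\left(z \right)} = \left(4 - z\right)^{2}$
$s{\left(18 \right)} \left(-6\right) = \left(-4 + 18\right)^{2} \left(-6\right) = 14^{2} \left(-6\right) = 196 \left(-6\right) = -1176$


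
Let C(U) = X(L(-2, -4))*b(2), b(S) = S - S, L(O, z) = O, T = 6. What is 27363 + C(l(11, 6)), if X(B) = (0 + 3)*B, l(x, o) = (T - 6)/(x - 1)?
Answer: 27363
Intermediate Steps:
l(x, o) = 0 (l(x, o) = (6 - 6)/(x - 1) = 0/(-1 + x) = 0)
X(B) = 3*B
b(S) = 0
C(U) = 0 (C(U) = (3*(-2))*0 = -6*0 = 0)
27363 + C(l(11, 6)) = 27363 + 0 = 27363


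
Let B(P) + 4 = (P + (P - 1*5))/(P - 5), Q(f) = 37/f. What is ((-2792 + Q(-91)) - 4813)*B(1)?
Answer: 173023/7 ≈ 24718.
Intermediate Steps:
B(P) = -4 + (-5 + 2*P)/(-5 + P) (B(P) = -4 + (P + (P - 1*5))/(P - 5) = -4 + (P + (P - 5))/(-5 + P) = -4 + (P + (-5 + P))/(-5 + P) = -4 + (-5 + 2*P)/(-5 + P))
((-2792 + Q(-91)) - 4813)*B(1) = ((-2792 + 37/(-91)) - 4813)*((15 - 2*1)/(-5 + 1)) = ((-2792 + 37*(-1/91)) - 4813)*((15 - 2)/(-4)) = ((-2792 - 37/91) - 4813)*(-¼*13) = (-254109/91 - 4813)*(-13/4) = -692092/91*(-13/4) = 173023/7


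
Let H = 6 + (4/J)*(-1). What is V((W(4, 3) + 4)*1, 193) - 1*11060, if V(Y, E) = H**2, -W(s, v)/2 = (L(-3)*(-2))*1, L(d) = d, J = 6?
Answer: -99284/9 ≈ -11032.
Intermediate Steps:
W(s, v) = -12 (W(s, v) = -2*(-3*(-2)) = -12)
H = 16/3 (H = 6 + (4/6)*(-1) = 6 + (4*(1/6))*(-1) = 6 + (2/3)*(-1) = 6 - 2/3 = 16/3 ≈ 5.3333)
V(Y, E) = 256/9 (V(Y, E) = (16/3)**2 = 256/9)
V((W(4, 3) + 4)*1, 193) - 1*11060 = 256/9 - 1*11060 = 256/9 - 11060 = -99284/9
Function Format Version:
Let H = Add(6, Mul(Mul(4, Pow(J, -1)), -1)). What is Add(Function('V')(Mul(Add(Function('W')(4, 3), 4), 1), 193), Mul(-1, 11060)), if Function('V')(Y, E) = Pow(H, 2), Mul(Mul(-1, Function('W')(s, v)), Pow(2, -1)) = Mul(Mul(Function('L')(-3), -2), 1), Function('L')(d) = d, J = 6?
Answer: Rational(-99284, 9) ≈ -11032.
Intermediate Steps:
Function('W')(s, v) = -12 (Function('W')(s, v) = Mul(-2, Mul(Mul(-3, -2), 1)) = Mul(-2, Mul(6, 1)) = Mul(-2, 6) = -12)
H = Rational(16, 3) (H = Add(6, Mul(Mul(4, Pow(6, -1)), -1)) = Add(6, Mul(Mul(4, Rational(1, 6)), -1)) = Add(6, Mul(Rational(2, 3), -1)) = Add(6, Rational(-2, 3)) = Rational(16, 3) ≈ 5.3333)
Function('V')(Y, E) = Rational(256, 9) (Function('V')(Y, E) = Pow(Rational(16, 3), 2) = Rational(256, 9))
Add(Function('V')(Mul(Add(Function('W')(4, 3), 4), 1), 193), Mul(-1, 11060)) = Add(Rational(256, 9), Mul(-1, 11060)) = Add(Rational(256, 9), -11060) = Rational(-99284, 9)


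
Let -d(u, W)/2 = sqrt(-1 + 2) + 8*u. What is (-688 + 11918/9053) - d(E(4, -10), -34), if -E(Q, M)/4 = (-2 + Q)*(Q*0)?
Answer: -6198440/9053 ≈ -684.68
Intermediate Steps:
E(Q, M) = 0 (E(Q, M) = -4*(-2 + Q)*Q*0 = -4*(-2 + Q)*0 = -4*0 = 0)
d(u, W) = -2 - 16*u (d(u, W) = -2*(sqrt(-1 + 2) + 8*u) = -2*(sqrt(1) + 8*u) = -2*(1 + 8*u) = -2 - 16*u)
(-688 + 11918/9053) - d(E(4, -10), -34) = (-688 + 11918/9053) - (-2 - 16*0) = (-688 + 11918*(1/9053)) - (-2 + 0) = (-688 + 11918/9053) - 1*(-2) = -6216546/9053 + 2 = -6198440/9053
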